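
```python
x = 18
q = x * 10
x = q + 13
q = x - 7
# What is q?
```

Answer: 186

Derivation:
Trace (tracking q):
x = 18  # -> x = 18
q = x * 10  # -> q = 180
x = q + 13  # -> x = 193
q = x - 7  # -> q = 186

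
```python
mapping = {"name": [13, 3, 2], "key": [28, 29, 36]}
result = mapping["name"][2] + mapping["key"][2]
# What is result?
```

Trace (tracking result):
mapping = {'name': [13, 3, 2], 'key': [28, 29, 36]}  # -> mapping = {'name': [13, 3, 2], 'key': [28, 29, 36]}
result = mapping['name'][2] + mapping['key'][2]  # -> result = 38

Answer: 38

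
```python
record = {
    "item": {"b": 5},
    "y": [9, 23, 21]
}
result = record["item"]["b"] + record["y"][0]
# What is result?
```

Trace (tracking result):
record = {'item': {'b': 5}, 'y': [9, 23, 21]}  # -> record = {'item': {'b': 5}, 'y': [9, 23, 21]}
result = record['item']['b'] + record['y'][0]  # -> result = 14

Answer: 14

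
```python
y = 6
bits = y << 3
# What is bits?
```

Answer: 48

Derivation:
Trace (tracking bits):
y = 6  # -> y = 6
bits = y << 3  # -> bits = 48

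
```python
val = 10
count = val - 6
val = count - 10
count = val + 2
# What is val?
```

Answer: -6

Derivation:
Trace (tracking val):
val = 10  # -> val = 10
count = val - 6  # -> count = 4
val = count - 10  # -> val = -6
count = val + 2  # -> count = -4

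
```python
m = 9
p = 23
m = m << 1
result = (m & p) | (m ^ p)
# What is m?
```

Answer: 18

Derivation:
Trace (tracking m):
m = 9  # -> m = 9
p = 23  # -> p = 23
m = m << 1  # -> m = 18
result = m & p | m ^ p  # -> result = 23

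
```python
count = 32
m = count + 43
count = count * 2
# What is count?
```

Trace (tracking count):
count = 32  # -> count = 32
m = count + 43  # -> m = 75
count = count * 2  # -> count = 64

Answer: 64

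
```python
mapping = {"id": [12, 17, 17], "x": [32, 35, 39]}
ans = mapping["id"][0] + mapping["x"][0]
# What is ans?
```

Answer: 44

Derivation:
Trace (tracking ans):
mapping = {'id': [12, 17, 17], 'x': [32, 35, 39]}  # -> mapping = {'id': [12, 17, 17], 'x': [32, 35, 39]}
ans = mapping['id'][0] + mapping['x'][0]  # -> ans = 44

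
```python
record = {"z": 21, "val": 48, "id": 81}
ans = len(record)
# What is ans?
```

Trace (tracking ans):
record = {'z': 21, 'val': 48, 'id': 81}  # -> record = {'z': 21, 'val': 48, 'id': 81}
ans = len(record)  # -> ans = 3

Answer: 3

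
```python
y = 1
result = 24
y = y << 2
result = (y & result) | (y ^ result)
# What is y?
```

Trace (tracking y):
y = 1  # -> y = 1
result = 24  # -> result = 24
y = y << 2  # -> y = 4
result = y & result | y ^ result  # -> result = 28

Answer: 4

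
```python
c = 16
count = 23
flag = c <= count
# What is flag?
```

Trace (tracking flag):
c = 16  # -> c = 16
count = 23  # -> count = 23
flag = c <= count  # -> flag = True

Answer: True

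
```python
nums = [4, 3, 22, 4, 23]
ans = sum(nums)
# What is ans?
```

Trace (tracking ans):
nums = [4, 3, 22, 4, 23]  # -> nums = [4, 3, 22, 4, 23]
ans = sum(nums)  # -> ans = 56

Answer: 56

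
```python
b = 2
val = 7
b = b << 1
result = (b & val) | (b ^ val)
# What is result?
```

Answer: 7

Derivation:
Trace (tracking result):
b = 2  # -> b = 2
val = 7  # -> val = 7
b = b << 1  # -> b = 4
result = b & val | b ^ val  # -> result = 7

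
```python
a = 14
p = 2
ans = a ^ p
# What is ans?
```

Answer: 12

Derivation:
Trace (tracking ans):
a = 14  # -> a = 14
p = 2  # -> p = 2
ans = a ^ p  # -> ans = 12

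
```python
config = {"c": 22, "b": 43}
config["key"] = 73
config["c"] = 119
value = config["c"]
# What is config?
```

Answer: {'c': 119, 'b': 43, 'key': 73}

Derivation:
Trace (tracking config):
config = {'c': 22, 'b': 43}  # -> config = {'c': 22, 'b': 43}
config['key'] = 73  # -> config = {'c': 22, 'b': 43, 'key': 73}
config['c'] = 119  # -> config = {'c': 119, 'b': 43, 'key': 73}
value = config['c']  # -> value = 119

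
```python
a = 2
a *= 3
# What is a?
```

Trace (tracking a):
a = 2  # -> a = 2
a *= 3  # -> a = 6

Answer: 6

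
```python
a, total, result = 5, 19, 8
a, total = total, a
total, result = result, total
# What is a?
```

Answer: 19

Derivation:
Trace (tracking a):
a, total, result = (5, 19, 8)  # -> a = 5, total = 19, result = 8
a, total = (total, a)  # -> a = 19, total = 5
total, result = (result, total)  # -> total = 8, result = 5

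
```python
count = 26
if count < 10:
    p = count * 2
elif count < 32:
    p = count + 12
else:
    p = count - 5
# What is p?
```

Answer: 38

Derivation:
Trace (tracking p):
count = 26  # -> count = 26
if count < 10:  # condition is False
elif count < 32:  # condition is True
    p = count + 12  # -> p = 38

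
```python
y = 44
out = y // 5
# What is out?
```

Answer: 8

Derivation:
Trace (tracking out):
y = 44  # -> y = 44
out = y // 5  # -> out = 8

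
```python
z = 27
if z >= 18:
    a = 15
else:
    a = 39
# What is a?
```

Trace (tracking a):
z = 27  # -> z = 27
if z >= 18:  # condition is True
    a = 15  # -> a = 15

Answer: 15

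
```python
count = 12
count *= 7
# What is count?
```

Trace (tracking count):
count = 12  # -> count = 12
count *= 7  # -> count = 84

Answer: 84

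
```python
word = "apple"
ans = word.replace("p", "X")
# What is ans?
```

Trace (tracking ans):
word = 'apple'  # -> word = 'apple'
ans = word.replace('p', 'X')  # -> ans = 'aXXle'

Answer: 'aXXle'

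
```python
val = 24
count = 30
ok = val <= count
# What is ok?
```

Trace (tracking ok):
val = 24  # -> val = 24
count = 30  # -> count = 30
ok = val <= count  # -> ok = True

Answer: True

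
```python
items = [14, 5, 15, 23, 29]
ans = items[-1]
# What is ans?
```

Answer: 29

Derivation:
Trace (tracking ans):
items = [14, 5, 15, 23, 29]  # -> items = [14, 5, 15, 23, 29]
ans = items[-1]  # -> ans = 29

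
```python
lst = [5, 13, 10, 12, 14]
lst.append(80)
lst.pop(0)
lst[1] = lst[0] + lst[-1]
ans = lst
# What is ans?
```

Answer: [13, 93, 12, 14, 80]

Derivation:
Trace (tracking ans):
lst = [5, 13, 10, 12, 14]  # -> lst = [5, 13, 10, 12, 14]
lst.append(80)  # -> lst = [5, 13, 10, 12, 14, 80]
lst.pop(0)  # -> lst = [13, 10, 12, 14, 80]
lst[1] = lst[0] + lst[-1]  # -> lst = [13, 93, 12, 14, 80]
ans = lst  # -> ans = [13, 93, 12, 14, 80]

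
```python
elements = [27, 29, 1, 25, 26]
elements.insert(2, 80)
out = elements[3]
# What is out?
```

Answer: 1

Derivation:
Trace (tracking out):
elements = [27, 29, 1, 25, 26]  # -> elements = [27, 29, 1, 25, 26]
elements.insert(2, 80)  # -> elements = [27, 29, 80, 1, 25, 26]
out = elements[3]  # -> out = 1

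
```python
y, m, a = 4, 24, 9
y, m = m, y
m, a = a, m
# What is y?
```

Answer: 24

Derivation:
Trace (tracking y):
y, m, a = (4, 24, 9)  # -> y = 4, m = 24, a = 9
y, m = (m, y)  # -> y = 24, m = 4
m, a = (a, m)  # -> m = 9, a = 4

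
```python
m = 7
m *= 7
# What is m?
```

Answer: 49

Derivation:
Trace (tracking m):
m = 7  # -> m = 7
m *= 7  # -> m = 49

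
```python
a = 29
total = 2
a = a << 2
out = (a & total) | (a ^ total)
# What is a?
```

Trace (tracking a):
a = 29  # -> a = 29
total = 2  # -> total = 2
a = a << 2  # -> a = 116
out = a & total | a ^ total  # -> out = 118

Answer: 116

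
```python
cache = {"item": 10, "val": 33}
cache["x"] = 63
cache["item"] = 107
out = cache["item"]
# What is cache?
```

Trace (tracking cache):
cache = {'item': 10, 'val': 33}  # -> cache = {'item': 10, 'val': 33}
cache['x'] = 63  # -> cache = {'item': 10, 'val': 33, 'x': 63}
cache['item'] = 107  # -> cache = {'item': 107, 'val': 33, 'x': 63}
out = cache['item']  # -> out = 107

Answer: {'item': 107, 'val': 33, 'x': 63}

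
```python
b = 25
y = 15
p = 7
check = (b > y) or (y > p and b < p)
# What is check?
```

Answer: True

Derivation:
Trace (tracking check):
b = 25  # -> b = 25
y = 15  # -> y = 15
p = 7  # -> p = 7
check = b > y or (y > p and b < p)  # -> check = True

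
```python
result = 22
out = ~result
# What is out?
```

Trace (tracking out):
result = 22  # -> result = 22
out = ~result  # -> out = -23

Answer: -23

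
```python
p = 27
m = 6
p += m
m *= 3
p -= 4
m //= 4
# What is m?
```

Trace (tracking m):
p = 27  # -> p = 27
m = 6  # -> m = 6
p += m  # -> p = 33
m *= 3  # -> m = 18
p -= 4  # -> p = 29
m //= 4  # -> m = 4

Answer: 4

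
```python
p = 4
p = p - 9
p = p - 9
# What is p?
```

Trace (tracking p):
p = 4  # -> p = 4
p = p - 9  # -> p = -5
p = p - 9  # -> p = -14

Answer: -14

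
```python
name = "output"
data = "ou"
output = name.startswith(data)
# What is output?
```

Trace (tracking output):
name = 'output'  # -> name = 'output'
data = 'ou'  # -> data = 'ou'
output = name.startswith(data)  # -> output = True

Answer: True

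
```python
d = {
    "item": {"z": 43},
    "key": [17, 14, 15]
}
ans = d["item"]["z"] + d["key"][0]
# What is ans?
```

Trace (tracking ans):
d = {'item': {'z': 43}, 'key': [17, 14, 15]}  # -> d = {'item': {'z': 43}, 'key': [17, 14, 15]}
ans = d['item']['z'] + d['key'][0]  # -> ans = 60

Answer: 60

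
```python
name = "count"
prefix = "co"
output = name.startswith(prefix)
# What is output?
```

Answer: True

Derivation:
Trace (tracking output):
name = 'count'  # -> name = 'count'
prefix = 'co'  # -> prefix = 'co'
output = name.startswith(prefix)  # -> output = True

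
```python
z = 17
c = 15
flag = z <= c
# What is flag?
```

Answer: False

Derivation:
Trace (tracking flag):
z = 17  # -> z = 17
c = 15  # -> c = 15
flag = z <= c  # -> flag = False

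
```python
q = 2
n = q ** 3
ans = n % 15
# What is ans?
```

Answer: 8

Derivation:
Trace (tracking ans):
q = 2  # -> q = 2
n = q ** 3  # -> n = 8
ans = n % 15  # -> ans = 8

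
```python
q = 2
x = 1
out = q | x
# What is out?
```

Trace (tracking out):
q = 2  # -> q = 2
x = 1  # -> x = 1
out = q | x  # -> out = 3

Answer: 3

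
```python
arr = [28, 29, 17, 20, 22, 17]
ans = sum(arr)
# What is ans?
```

Answer: 133

Derivation:
Trace (tracking ans):
arr = [28, 29, 17, 20, 22, 17]  # -> arr = [28, 29, 17, 20, 22, 17]
ans = sum(arr)  # -> ans = 133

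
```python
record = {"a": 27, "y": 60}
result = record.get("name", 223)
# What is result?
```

Trace (tracking result):
record = {'a': 27, 'y': 60}  # -> record = {'a': 27, 'y': 60}
result = record.get('name', 223)  # -> result = 223

Answer: 223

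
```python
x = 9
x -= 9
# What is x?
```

Answer: 0

Derivation:
Trace (tracking x):
x = 9  # -> x = 9
x -= 9  # -> x = 0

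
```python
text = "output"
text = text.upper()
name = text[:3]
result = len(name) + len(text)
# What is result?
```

Answer: 9

Derivation:
Trace (tracking result):
text = 'output'  # -> text = 'output'
text = text.upper()  # -> text = 'OUTPUT'
name = text[:3]  # -> name = 'OUT'
result = len(name) + len(text)  # -> result = 9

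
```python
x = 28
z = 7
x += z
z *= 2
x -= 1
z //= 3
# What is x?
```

Trace (tracking x):
x = 28  # -> x = 28
z = 7  # -> z = 7
x += z  # -> x = 35
z *= 2  # -> z = 14
x -= 1  # -> x = 34
z //= 3  # -> z = 4

Answer: 34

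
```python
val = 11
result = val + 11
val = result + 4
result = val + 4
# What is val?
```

Answer: 26

Derivation:
Trace (tracking val):
val = 11  # -> val = 11
result = val + 11  # -> result = 22
val = result + 4  # -> val = 26
result = val + 4  # -> result = 30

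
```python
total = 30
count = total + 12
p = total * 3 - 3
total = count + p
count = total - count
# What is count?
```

Answer: 87

Derivation:
Trace (tracking count):
total = 30  # -> total = 30
count = total + 12  # -> count = 42
p = total * 3 - 3  # -> p = 87
total = count + p  # -> total = 129
count = total - count  # -> count = 87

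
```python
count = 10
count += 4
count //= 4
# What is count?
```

Answer: 3

Derivation:
Trace (tracking count):
count = 10  # -> count = 10
count += 4  # -> count = 14
count //= 4  # -> count = 3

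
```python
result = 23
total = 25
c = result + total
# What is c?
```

Answer: 48

Derivation:
Trace (tracking c):
result = 23  # -> result = 23
total = 25  # -> total = 25
c = result + total  # -> c = 48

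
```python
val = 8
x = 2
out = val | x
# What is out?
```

Answer: 10

Derivation:
Trace (tracking out):
val = 8  # -> val = 8
x = 2  # -> x = 2
out = val | x  # -> out = 10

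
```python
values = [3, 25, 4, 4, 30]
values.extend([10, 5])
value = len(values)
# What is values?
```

Trace (tracking values):
values = [3, 25, 4, 4, 30]  # -> values = [3, 25, 4, 4, 30]
values.extend([10, 5])  # -> values = [3, 25, 4, 4, 30, 10, 5]
value = len(values)  # -> value = 7

Answer: [3, 25, 4, 4, 30, 10, 5]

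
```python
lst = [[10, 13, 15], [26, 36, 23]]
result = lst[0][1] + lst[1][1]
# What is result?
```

Trace (tracking result):
lst = [[10, 13, 15], [26, 36, 23]]  # -> lst = [[10, 13, 15], [26, 36, 23]]
result = lst[0][1] + lst[1][1]  # -> result = 49

Answer: 49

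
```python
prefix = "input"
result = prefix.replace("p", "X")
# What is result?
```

Answer: 'inXut'

Derivation:
Trace (tracking result):
prefix = 'input'  # -> prefix = 'input'
result = prefix.replace('p', 'X')  # -> result = 'inXut'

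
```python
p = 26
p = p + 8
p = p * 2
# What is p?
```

Trace (tracking p):
p = 26  # -> p = 26
p = p + 8  # -> p = 34
p = p * 2  # -> p = 68

Answer: 68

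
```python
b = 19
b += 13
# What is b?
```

Answer: 32

Derivation:
Trace (tracking b):
b = 19  # -> b = 19
b += 13  # -> b = 32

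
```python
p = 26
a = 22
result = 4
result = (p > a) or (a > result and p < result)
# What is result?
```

Answer: True

Derivation:
Trace (tracking result):
p = 26  # -> p = 26
a = 22  # -> a = 22
result = 4  # -> result = 4
result = p > a or (a > result and p < result)  # -> result = True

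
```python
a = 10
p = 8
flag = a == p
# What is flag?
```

Answer: False

Derivation:
Trace (tracking flag):
a = 10  # -> a = 10
p = 8  # -> p = 8
flag = a == p  # -> flag = False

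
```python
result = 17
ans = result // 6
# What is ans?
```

Trace (tracking ans):
result = 17  # -> result = 17
ans = result // 6  # -> ans = 2

Answer: 2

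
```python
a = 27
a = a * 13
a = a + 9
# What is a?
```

Trace (tracking a):
a = 27  # -> a = 27
a = a * 13  # -> a = 351
a = a + 9  # -> a = 360

Answer: 360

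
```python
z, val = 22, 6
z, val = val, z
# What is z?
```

Answer: 6

Derivation:
Trace (tracking z):
z, val = (22, 6)  # -> z = 22, val = 6
z, val = (val, z)  # -> z = 6, val = 22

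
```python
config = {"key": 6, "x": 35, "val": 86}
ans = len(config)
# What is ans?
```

Answer: 3

Derivation:
Trace (tracking ans):
config = {'key': 6, 'x': 35, 'val': 86}  # -> config = {'key': 6, 'x': 35, 'val': 86}
ans = len(config)  # -> ans = 3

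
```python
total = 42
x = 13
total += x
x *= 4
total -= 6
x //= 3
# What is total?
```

Trace (tracking total):
total = 42  # -> total = 42
x = 13  # -> x = 13
total += x  # -> total = 55
x *= 4  # -> x = 52
total -= 6  # -> total = 49
x //= 3  # -> x = 17

Answer: 49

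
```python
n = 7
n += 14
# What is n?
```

Answer: 21

Derivation:
Trace (tracking n):
n = 7  # -> n = 7
n += 14  # -> n = 21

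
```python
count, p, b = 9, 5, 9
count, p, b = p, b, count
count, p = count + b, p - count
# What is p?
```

Trace (tracking p):
count, p, b = (9, 5, 9)  # -> count = 9, p = 5, b = 9
count, p, b = (p, b, count)  # -> count = 5, p = 9, b = 9
count, p = (count + b, p - count)  # -> count = 14, p = 4

Answer: 4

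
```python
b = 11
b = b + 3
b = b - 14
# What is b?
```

Trace (tracking b):
b = 11  # -> b = 11
b = b + 3  # -> b = 14
b = b - 14  # -> b = 0

Answer: 0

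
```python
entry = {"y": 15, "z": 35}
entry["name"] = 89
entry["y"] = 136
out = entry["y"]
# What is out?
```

Trace (tracking out):
entry = {'y': 15, 'z': 35}  # -> entry = {'y': 15, 'z': 35}
entry['name'] = 89  # -> entry = {'y': 15, 'z': 35, 'name': 89}
entry['y'] = 136  # -> entry = {'y': 136, 'z': 35, 'name': 89}
out = entry['y']  # -> out = 136

Answer: 136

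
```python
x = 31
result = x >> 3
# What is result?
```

Trace (tracking result):
x = 31  # -> x = 31
result = x >> 3  # -> result = 3

Answer: 3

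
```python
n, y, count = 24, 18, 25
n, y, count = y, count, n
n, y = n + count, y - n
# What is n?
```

Trace (tracking n):
n, y, count = (24, 18, 25)  # -> n = 24, y = 18, count = 25
n, y, count = (y, count, n)  # -> n = 18, y = 25, count = 24
n, y = (n + count, y - n)  # -> n = 42, y = 7

Answer: 42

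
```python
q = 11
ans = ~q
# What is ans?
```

Answer: -12

Derivation:
Trace (tracking ans):
q = 11  # -> q = 11
ans = ~q  # -> ans = -12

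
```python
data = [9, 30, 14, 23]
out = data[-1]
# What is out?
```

Trace (tracking out):
data = [9, 30, 14, 23]  # -> data = [9, 30, 14, 23]
out = data[-1]  # -> out = 23

Answer: 23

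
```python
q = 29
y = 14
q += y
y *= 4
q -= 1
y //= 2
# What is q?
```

Trace (tracking q):
q = 29  # -> q = 29
y = 14  # -> y = 14
q += y  # -> q = 43
y *= 4  # -> y = 56
q -= 1  # -> q = 42
y //= 2  # -> y = 28

Answer: 42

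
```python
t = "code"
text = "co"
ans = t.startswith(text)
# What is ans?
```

Answer: True

Derivation:
Trace (tracking ans):
t = 'code'  # -> t = 'code'
text = 'co'  # -> text = 'co'
ans = t.startswith(text)  # -> ans = True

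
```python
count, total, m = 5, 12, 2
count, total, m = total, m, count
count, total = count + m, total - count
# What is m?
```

Answer: 5

Derivation:
Trace (tracking m):
count, total, m = (5, 12, 2)  # -> count = 5, total = 12, m = 2
count, total, m = (total, m, count)  # -> count = 12, total = 2, m = 5
count, total = (count + m, total - count)  # -> count = 17, total = -10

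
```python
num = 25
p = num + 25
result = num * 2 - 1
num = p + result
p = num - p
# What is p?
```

Answer: 49

Derivation:
Trace (tracking p):
num = 25  # -> num = 25
p = num + 25  # -> p = 50
result = num * 2 - 1  # -> result = 49
num = p + result  # -> num = 99
p = num - p  # -> p = 49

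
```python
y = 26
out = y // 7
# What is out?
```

Answer: 3

Derivation:
Trace (tracking out):
y = 26  # -> y = 26
out = y // 7  # -> out = 3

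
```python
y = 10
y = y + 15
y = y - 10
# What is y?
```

Answer: 15

Derivation:
Trace (tracking y):
y = 10  # -> y = 10
y = y + 15  # -> y = 25
y = y - 10  # -> y = 15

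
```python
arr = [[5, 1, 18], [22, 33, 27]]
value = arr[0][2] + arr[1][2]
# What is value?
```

Trace (tracking value):
arr = [[5, 1, 18], [22, 33, 27]]  # -> arr = [[5, 1, 18], [22, 33, 27]]
value = arr[0][2] + arr[1][2]  # -> value = 45

Answer: 45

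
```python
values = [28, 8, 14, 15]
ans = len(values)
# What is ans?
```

Trace (tracking ans):
values = [28, 8, 14, 15]  # -> values = [28, 8, 14, 15]
ans = len(values)  # -> ans = 4

Answer: 4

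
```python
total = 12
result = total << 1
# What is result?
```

Trace (tracking result):
total = 12  # -> total = 12
result = total << 1  # -> result = 24

Answer: 24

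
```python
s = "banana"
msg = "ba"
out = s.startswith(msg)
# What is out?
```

Trace (tracking out):
s = 'banana'  # -> s = 'banana'
msg = 'ba'  # -> msg = 'ba'
out = s.startswith(msg)  # -> out = True

Answer: True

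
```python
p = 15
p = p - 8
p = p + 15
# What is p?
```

Trace (tracking p):
p = 15  # -> p = 15
p = p - 8  # -> p = 7
p = p + 15  # -> p = 22

Answer: 22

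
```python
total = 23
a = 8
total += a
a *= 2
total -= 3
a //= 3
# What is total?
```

Answer: 28

Derivation:
Trace (tracking total):
total = 23  # -> total = 23
a = 8  # -> a = 8
total += a  # -> total = 31
a *= 2  # -> a = 16
total -= 3  # -> total = 28
a //= 3  # -> a = 5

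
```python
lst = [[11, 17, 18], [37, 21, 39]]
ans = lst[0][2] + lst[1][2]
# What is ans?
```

Trace (tracking ans):
lst = [[11, 17, 18], [37, 21, 39]]  # -> lst = [[11, 17, 18], [37, 21, 39]]
ans = lst[0][2] + lst[1][2]  # -> ans = 57

Answer: 57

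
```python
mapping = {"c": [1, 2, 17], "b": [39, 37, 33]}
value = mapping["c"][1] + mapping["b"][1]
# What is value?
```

Trace (tracking value):
mapping = {'c': [1, 2, 17], 'b': [39, 37, 33]}  # -> mapping = {'c': [1, 2, 17], 'b': [39, 37, 33]}
value = mapping['c'][1] + mapping['b'][1]  # -> value = 39

Answer: 39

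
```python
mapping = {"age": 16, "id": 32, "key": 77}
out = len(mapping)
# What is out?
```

Trace (tracking out):
mapping = {'age': 16, 'id': 32, 'key': 77}  # -> mapping = {'age': 16, 'id': 32, 'key': 77}
out = len(mapping)  # -> out = 3

Answer: 3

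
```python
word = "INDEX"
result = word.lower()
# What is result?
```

Trace (tracking result):
word = 'INDEX'  # -> word = 'INDEX'
result = word.lower()  # -> result = 'index'

Answer: 'index'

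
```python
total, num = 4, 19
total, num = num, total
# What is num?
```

Trace (tracking num):
total, num = (4, 19)  # -> total = 4, num = 19
total, num = (num, total)  # -> total = 19, num = 4

Answer: 4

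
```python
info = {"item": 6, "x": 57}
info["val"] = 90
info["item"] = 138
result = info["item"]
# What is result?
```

Trace (tracking result):
info = {'item': 6, 'x': 57}  # -> info = {'item': 6, 'x': 57}
info['val'] = 90  # -> info = {'item': 6, 'x': 57, 'val': 90}
info['item'] = 138  # -> info = {'item': 138, 'x': 57, 'val': 90}
result = info['item']  # -> result = 138

Answer: 138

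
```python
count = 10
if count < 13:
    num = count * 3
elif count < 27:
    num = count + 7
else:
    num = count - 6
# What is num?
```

Trace (tracking num):
count = 10  # -> count = 10
if count < 13:  # condition is True
    num = count * 3  # -> num = 30

Answer: 30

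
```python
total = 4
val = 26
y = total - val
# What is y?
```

Trace (tracking y):
total = 4  # -> total = 4
val = 26  # -> val = 26
y = total - val  # -> y = -22

Answer: -22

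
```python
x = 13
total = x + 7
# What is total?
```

Trace (tracking total):
x = 13  # -> x = 13
total = x + 7  # -> total = 20

Answer: 20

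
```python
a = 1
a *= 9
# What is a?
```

Answer: 9

Derivation:
Trace (tracking a):
a = 1  # -> a = 1
a *= 9  # -> a = 9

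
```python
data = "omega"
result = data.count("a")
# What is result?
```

Answer: 1

Derivation:
Trace (tracking result):
data = 'omega'  # -> data = 'omega'
result = data.count('a')  # -> result = 1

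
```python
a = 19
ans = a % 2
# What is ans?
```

Answer: 1

Derivation:
Trace (tracking ans):
a = 19  # -> a = 19
ans = a % 2  # -> ans = 1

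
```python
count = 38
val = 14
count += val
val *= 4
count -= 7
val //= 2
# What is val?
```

Answer: 28

Derivation:
Trace (tracking val):
count = 38  # -> count = 38
val = 14  # -> val = 14
count += val  # -> count = 52
val *= 4  # -> val = 56
count -= 7  # -> count = 45
val //= 2  # -> val = 28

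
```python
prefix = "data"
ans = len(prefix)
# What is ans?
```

Trace (tracking ans):
prefix = 'data'  # -> prefix = 'data'
ans = len(prefix)  # -> ans = 4

Answer: 4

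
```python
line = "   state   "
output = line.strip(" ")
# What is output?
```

Answer: 'state'

Derivation:
Trace (tracking output):
line = '   state   '  # -> line = '   state   '
output = line.strip(' ')  # -> output = 'state'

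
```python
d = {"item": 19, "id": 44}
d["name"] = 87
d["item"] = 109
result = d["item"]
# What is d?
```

Answer: {'item': 109, 'id': 44, 'name': 87}

Derivation:
Trace (tracking d):
d = {'item': 19, 'id': 44}  # -> d = {'item': 19, 'id': 44}
d['name'] = 87  # -> d = {'item': 19, 'id': 44, 'name': 87}
d['item'] = 109  # -> d = {'item': 109, 'id': 44, 'name': 87}
result = d['item']  # -> result = 109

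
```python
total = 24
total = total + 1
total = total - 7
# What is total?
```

Trace (tracking total):
total = 24  # -> total = 24
total = total + 1  # -> total = 25
total = total - 7  # -> total = 18

Answer: 18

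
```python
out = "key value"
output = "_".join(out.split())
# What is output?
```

Answer: 'key_value'

Derivation:
Trace (tracking output):
out = 'key value'  # -> out = 'key value'
output = '_'.join(out.split())  # -> output = 'key_value'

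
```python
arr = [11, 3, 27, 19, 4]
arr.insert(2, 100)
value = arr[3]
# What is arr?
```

Trace (tracking arr):
arr = [11, 3, 27, 19, 4]  # -> arr = [11, 3, 27, 19, 4]
arr.insert(2, 100)  # -> arr = [11, 3, 100, 27, 19, 4]
value = arr[3]  # -> value = 27

Answer: [11, 3, 100, 27, 19, 4]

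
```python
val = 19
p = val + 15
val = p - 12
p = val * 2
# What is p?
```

Answer: 44

Derivation:
Trace (tracking p):
val = 19  # -> val = 19
p = val + 15  # -> p = 34
val = p - 12  # -> val = 22
p = val * 2  # -> p = 44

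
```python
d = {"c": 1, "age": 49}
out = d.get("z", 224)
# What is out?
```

Trace (tracking out):
d = {'c': 1, 'age': 49}  # -> d = {'c': 1, 'age': 49}
out = d.get('z', 224)  # -> out = 224

Answer: 224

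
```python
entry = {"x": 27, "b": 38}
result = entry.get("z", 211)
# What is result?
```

Answer: 211

Derivation:
Trace (tracking result):
entry = {'x': 27, 'b': 38}  # -> entry = {'x': 27, 'b': 38}
result = entry.get('z', 211)  # -> result = 211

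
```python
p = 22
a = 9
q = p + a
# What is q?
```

Trace (tracking q):
p = 22  # -> p = 22
a = 9  # -> a = 9
q = p + a  # -> q = 31

Answer: 31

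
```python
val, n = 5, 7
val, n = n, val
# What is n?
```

Answer: 5

Derivation:
Trace (tracking n):
val, n = (5, 7)  # -> val = 5, n = 7
val, n = (n, val)  # -> val = 7, n = 5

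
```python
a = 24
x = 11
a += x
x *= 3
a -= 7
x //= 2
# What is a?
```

Trace (tracking a):
a = 24  # -> a = 24
x = 11  # -> x = 11
a += x  # -> a = 35
x *= 3  # -> x = 33
a -= 7  # -> a = 28
x //= 2  # -> x = 16

Answer: 28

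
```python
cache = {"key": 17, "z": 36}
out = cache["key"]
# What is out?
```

Trace (tracking out):
cache = {'key': 17, 'z': 36}  # -> cache = {'key': 17, 'z': 36}
out = cache['key']  # -> out = 17

Answer: 17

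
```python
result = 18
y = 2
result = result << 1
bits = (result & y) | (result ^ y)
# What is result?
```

Trace (tracking result):
result = 18  # -> result = 18
y = 2  # -> y = 2
result = result << 1  # -> result = 36
bits = result & y | result ^ y  # -> bits = 38

Answer: 36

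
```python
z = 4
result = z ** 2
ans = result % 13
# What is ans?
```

Trace (tracking ans):
z = 4  # -> z = 4
result = z ** 2  # -> result = 16
ans = result % 13  # -> ans = 3

Answer: 3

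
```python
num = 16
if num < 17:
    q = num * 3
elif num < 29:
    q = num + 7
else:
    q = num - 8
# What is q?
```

Trace (tracking q):
num = 16  # -> num = 16
if num < 17:  # condition is True
    q = num * 3  # -> q = 48

Answer: 48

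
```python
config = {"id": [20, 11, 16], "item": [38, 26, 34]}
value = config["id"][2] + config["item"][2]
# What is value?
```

Answer: 50

Derivation:
Trace (tracking value):
config = {'id': [20, 11, 16], 'item': [38, 26, 34]}  # -> config = {'id': [20, 11, 16], 'item': [38, 26, 34]}
value = config['id'][2] + config['item'][2]  # -> value = 50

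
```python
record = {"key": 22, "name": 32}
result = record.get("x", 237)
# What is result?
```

Trace (tracking result):
record = {'key': 22, 'name': 32}  # -> record = {'key': 22, 'name': 32}
result = record.get('x', 237)  # -> result = 237

Answer: 237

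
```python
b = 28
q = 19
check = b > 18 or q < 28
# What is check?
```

Trace (tracking check):
b = 28  # -> b = 28
q = 19  # -> q = 19
check = b > 18 or q < 28  # -> check = True

Answer: True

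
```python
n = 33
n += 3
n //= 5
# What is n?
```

Answer: 7

Derivation:
Trace (tracking n):
n = 33  # -> n = 33
n += 3  # -> n = 36
n //= 5  # -> n = 7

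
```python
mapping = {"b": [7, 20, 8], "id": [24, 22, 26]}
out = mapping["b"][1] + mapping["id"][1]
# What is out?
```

Trace (tracking out):
mapping = {'b': [7, 20, 8], 'id': [24, 22, 26]}  # -> mapping = {'b': [7, 20, 8], 'id': [24, 22, 26]}
out = mapping['b'][1] + mapping['id'][1]  # -> out = 42

Answer: 42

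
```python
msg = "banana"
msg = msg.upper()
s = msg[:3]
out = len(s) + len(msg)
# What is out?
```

Trace (tracking out):
msg = 'banana'  # -> msg = 'banana'
msg = msg.upper()  # -> msg = 'BANANA'
s = msg[:3]  # -> s = 'BAN'
out = len(s) + len(msg)  # -> out = 9

Answer: 9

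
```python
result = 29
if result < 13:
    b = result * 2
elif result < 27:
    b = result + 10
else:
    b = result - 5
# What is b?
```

Answer: 24

Derivation:
Trace (tracking b):
result = 29  # -> result = 29
if result < 13:  # condition is False
elif result < 27:  # condition is False
else:
    b = result - 5  # -> b = 24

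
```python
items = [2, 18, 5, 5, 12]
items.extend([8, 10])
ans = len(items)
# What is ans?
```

Trace (tracking ans):
items = [2, 18, 5, 5, 12]  # -> items = [2, 18, 5, 5, 12]
items.extend([8, 10])  # -> items = [2, 18, 5, 5, 12, 8, 10]
ans = len(items)  # -> ans = 7

Answer: 7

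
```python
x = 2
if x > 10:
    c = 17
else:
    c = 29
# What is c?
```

Trace (tracking c):
x = 2  # -> x = 2
if x > 10:  # condition is False
else:
    c = 29  # -> c = 29

Answer: 29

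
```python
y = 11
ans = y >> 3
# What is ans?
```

Answer: 1

Derivation:
Trace (tracking ans):
y = 11  # -> y = 11
ans = y >> 3  # -> ans = 1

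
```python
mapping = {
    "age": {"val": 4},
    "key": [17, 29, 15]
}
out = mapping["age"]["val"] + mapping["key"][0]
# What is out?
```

Trace (tracking out):
mapping = {'age': {'val': 4}, 'key': [17, 29, 15]}  # -> mapping = {'age': {'val': 4}, 'key': [17, 29, 15]}
out = mapping['age']['val'] + mapping['key'][0]  # -> out = 21

Answer: 21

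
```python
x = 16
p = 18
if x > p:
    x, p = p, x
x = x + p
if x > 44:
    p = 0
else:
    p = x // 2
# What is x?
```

Trace (tracking x):
x = 16  # -> x = 16
p = 18  # -> p = 18
if x > p:  # condition is False
x = x + p  # -> x = 34
if x > 44:  # condition is False
else:
    p = x // 2  # -> p = 17

Answer: 34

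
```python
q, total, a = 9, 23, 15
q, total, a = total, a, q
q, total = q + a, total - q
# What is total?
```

Trace (tracking total):
q, total, a = (9, 23, 15)  # -> q = 9, total = 23, a = 15
q, total, a = (total, a, q)  # -> q = 23, total = 15, a = 9
q, total = (q + a, total - q)  # -> q = 32, total = -8

Answer: -8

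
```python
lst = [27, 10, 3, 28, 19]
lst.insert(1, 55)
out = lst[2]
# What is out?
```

Trace (tracking out):
lst = [27, 10, 3, 28, 19]  # -> lst = [27, 10, 3, 28, 19]
lst.insert(1, 55)  # -> lst = [27, 55, 10, 3, 28, 19]
out = lst[2]  # -> out = 10

Answer: 10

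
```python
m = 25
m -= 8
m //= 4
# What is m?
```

Answer: 4

Derivation:
Trace (tracking m):
m = 25  # -> m = 25
m -= 8  # -> m = 17
m //= 4  # -> m = 4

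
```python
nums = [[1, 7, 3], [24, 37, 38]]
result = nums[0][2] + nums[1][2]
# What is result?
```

Answer: 41

Derivation:
Trace (tracking result):
nums = [[1, 7, 3], [24, 37, 38]]  # -> nums = [[1, 7, 3], [24, 37, 38]]
result = nums[0][2] + nums[1][2]  # -> result = 41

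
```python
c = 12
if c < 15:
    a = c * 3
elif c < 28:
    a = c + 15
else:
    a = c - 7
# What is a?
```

Trace (tracking a):
c = 12  # -> c = 12
if c < 15:  # condition is True
    a = c * 3  # -> a = 36

Answer: 36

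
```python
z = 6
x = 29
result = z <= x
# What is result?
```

Trace (tracking result):
z = 6  # -> z = 6
x = 29  # -> x = 29
result = z <= x  # -> result = True

Answer: True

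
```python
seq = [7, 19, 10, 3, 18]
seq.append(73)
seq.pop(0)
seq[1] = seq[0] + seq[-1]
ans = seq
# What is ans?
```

Answer: [19, 92, 3, 18, 73]

Derivation:
Trace (tracking ans):
seq = [7, 19, 10, 3, 18]  # -> seq = [7, 19, 10, 3, 18]
seq.append(73)  # -> seq = [7, 19, 10, 3, 18, 73]
seq.pop(0)  # -> seq = [19, 10, 3, 18, 73]
seq[1] = seq[0] + seq[-1]  # -> seq = [19, 92, 3, 18, 73]
ans = seq  # -> ans = [19, 92, 3, 18, 73]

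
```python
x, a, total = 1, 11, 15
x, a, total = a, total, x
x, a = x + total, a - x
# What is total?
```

Trace (tracking total):
x, a, total = (1, 11, 15)  # -> x = 1, a = 11, total = 15
x, a, total = (a, total, x)  # -> x = 11, a = 15, total = 1
x, a = (x + total, a - x)  # -> x = 12, a = 4

Answer: 1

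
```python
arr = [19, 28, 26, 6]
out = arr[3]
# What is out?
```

Trace (tracking out):
arr = [19, 28, 26, 6]  # -> arr = [19, 28, 26, 6]
out = arr[3]  # -> out = 6

Answer: 6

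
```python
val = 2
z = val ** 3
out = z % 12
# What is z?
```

Trace (tracking z):
val = 2  # -> val = 2
z = val ** 3  # -> z = 8
out = z % 12  # -> out = 8

Answer: 8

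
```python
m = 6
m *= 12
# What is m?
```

Answer: 72

Derivation:
Trace (tracking m):
m = 6  # -> m = 6
m *= 12  # -> m = 72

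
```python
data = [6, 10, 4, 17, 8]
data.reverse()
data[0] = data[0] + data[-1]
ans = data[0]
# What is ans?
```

Trace (tracking ans):
data = [6, 10, 4, 17, 8]  # -> data = [6, 10, 4, 17, 8]
data.reverse()  # -> data = [8, 17, 4, 10, 6]
data[0] = data[0] + data[-1]  # -> data = [14, 17, 4, 10, 6]
ans = data[0]  # -> ans = 14

Answer: 14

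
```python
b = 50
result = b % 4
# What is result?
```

Answer: 2

Derivation:
Trace (tracking result):
b = 50  # -> b = 50
result = b % 4  # -> result = 2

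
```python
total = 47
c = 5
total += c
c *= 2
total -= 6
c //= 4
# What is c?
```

Answer: 2

Derivation:
Trace (tracking c):
total = 47  # -> total = 47
c = 5  # -> c = 5
total += c  # -> total = 52
c *= 2  # -> c = 10
total -= 6  # -> total = 46
c //= 4  # -> c = 2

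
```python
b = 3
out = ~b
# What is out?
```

Answer: -4

Derivation:
Trace (tracking out):
b = 3  # -> b = 3
out = ~b  # -> out = -4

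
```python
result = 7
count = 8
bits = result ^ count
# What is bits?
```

Answer: 15

Derivation:
Trace (tracking bits):
result = 7  # -> result = 7
count = 8  # -> count = 8
bits = result ^ count  # -> bits = 15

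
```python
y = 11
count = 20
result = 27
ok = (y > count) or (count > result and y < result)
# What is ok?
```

Answer: False

Derivation:
Trace (tracking ok):
y = 11  # -> y = 11
count = 20  # -> count = 20
result = 27  # -> result = 27
ok = y > count or (count > result and y < result)  # -> ok = False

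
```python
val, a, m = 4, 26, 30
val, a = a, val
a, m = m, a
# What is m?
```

Answer: 4

Derivation:
Trace (tracking m):
val, a, m = (4, 26, 30)  # -> val = 4, a = 26, m = 30
val, a = (a, val)  # -> val = 26, a = 4
a, m = (m, a)  # -> a = 30, m = 4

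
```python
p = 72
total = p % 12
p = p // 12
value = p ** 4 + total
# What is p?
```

Answer: 6

Derivation:
Trace (tracking p):
p = 72  # -> p = 72
total = p % 12  # -> total = 0
p = p // 12  # -> p = 6
value = p ** 4 + total  # -> value = 1296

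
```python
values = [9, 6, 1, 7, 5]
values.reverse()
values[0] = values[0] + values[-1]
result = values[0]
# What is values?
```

Answer: [14, 7, 1, 6, 9]

Derivation:
Trace (tracking values):
values = [9, 6, 1, 7, 5]  # -> values = [9, 6, 1, 7, 5]
values.reverse()  # -> values = [5, 7, 1, 6, 9]
values[0] = values[0] + values[-1]  # -> values = [14, 7, 1, 6, 9]
result = values[0]  # -> result = 14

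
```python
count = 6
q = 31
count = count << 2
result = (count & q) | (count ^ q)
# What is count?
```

Trace (tracking count):
count = 6  # -> count = 6
q = 31  # -> q = 31
count = count << 2  # -> count = 24
result = count & q | count ^ q  # -> result = 31

Answer: 24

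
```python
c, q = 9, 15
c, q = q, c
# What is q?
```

Answer: 9

Derivation:
Trace (tracking q):
c, q = (9, 15)  # -> c = 9, q = 15
c, q = (q, c)  # -> c = 15, q = 9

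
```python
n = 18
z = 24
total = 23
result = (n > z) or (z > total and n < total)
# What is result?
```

Trace (tracking result):
n = 18  # -> n = 18
z = 24  # -> z = 24
total = 23  # -> total = 23
result = n > z or (z > total and n < total)  # -> result = True

Answer: True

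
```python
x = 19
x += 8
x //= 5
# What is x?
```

Trace (tracking x):
x = 19  # -> x = 19
x += 8  # -> x = 27
x //= 5  # -> x = 5

Answer: 5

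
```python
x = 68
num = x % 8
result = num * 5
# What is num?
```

Answer: 4

Derivation:
Trace (tracking num):
x = 68  # -> x = 68
num = x % 8  # -> num = 4
result = num * 5  # -> result = 20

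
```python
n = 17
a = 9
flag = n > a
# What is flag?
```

Answer: True

Derivation:
Trace (tracking flag):
n = 17  # -> n = 17
a = 9  # -> a = 9
flag = n > a  # -> flag = True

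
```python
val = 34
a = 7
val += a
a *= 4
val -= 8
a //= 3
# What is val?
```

Answer: 33

Derivation:
Trace (tracking val):
val = 34  # -> val = 34
a = 7  # -> a = 7
val += a  # -> val = 41
a *= 4  # -> a = 28
val -= 8  # -> val = 33
a //= 3  # -> a = 9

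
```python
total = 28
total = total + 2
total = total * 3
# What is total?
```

Answer: 90

Derivation:
Trace (tracking total):
total = 28  # -> total = 28
total = total + 2  # -> total = 30
total = total * 3  # -> total = 90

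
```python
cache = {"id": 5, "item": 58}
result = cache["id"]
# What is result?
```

Trace (tracking result):
cache = {'id': 5, 'item': 58}  # -> cache = {'id': 5, 'item': 58}
result = cache['id']  # -> result = 5

Answer: 5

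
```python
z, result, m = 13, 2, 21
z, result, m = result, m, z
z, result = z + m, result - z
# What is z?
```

Trace (tracking z):
z, result, m = (13, 2, 21)  # -> z = 13, result = 2, m = 21
z, result, m = (result, m, z)  # -> z = 2, result = 21, m = 13
z, result = (z + m, result - z)  # -> z = 15, result = 19

Answer: 15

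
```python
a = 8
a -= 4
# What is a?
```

Answer: 4

Derivation:
Trace (tracking a):
a = 8  # -> a = 8
a -= 4  # -> a = 4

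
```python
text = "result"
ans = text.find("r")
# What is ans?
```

Answer: 0

Derivation:
Trace (tracking ans):
text = 'result'  # -> text = 'result'
ans = text.find('r')  # -> ans = 0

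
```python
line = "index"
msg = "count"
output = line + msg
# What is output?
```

Trace (tracking output):
line = 'index'  # -> line = 'index'
msg = 'count'  # -> msg = 'count'
output = line + msg  # -> output = 'indexcount'

Answer: 'indexcount'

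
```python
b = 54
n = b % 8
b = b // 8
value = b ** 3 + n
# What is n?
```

Answer: 6

Derivation:
Trace (tracking n):
b = 54  # -> b = 54
n = b % 8  # -> n = 6
b = b // 8  # -> b = 6
value = b ** 3 + n  # -> value = 222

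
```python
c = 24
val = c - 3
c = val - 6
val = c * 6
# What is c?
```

Answer: 15

Derivation:
Trace (tracking c):
c = 24  # -> c = 24
val = c - 3  # -> val = 21
c = val - 6  # -> c = 15
val = c * 6  # -> val = 90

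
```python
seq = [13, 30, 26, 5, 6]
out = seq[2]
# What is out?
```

Trace (tracking out):
seq = [13, 30, 26, 5, 6]  # -> seq = [13, 30, 26, 5, 6]
out = seq[2]  # -> out = 26

Answer: 26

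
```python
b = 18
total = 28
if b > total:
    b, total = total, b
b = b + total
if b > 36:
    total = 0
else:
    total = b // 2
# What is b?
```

Answer: 46

Derivation:
Trace (tracking b):
b = 18  # -> b = 18
total = 28  # -> total = 28
if b > total:  # condition is False
b = b + total  # -> b = 46
if b > 36:  # condition is True
    total = 0  # -> total = 0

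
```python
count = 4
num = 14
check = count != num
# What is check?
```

Answer: True

Derivation:
Trace (tracking check):
count = 4  # -> count = 4
num = 14  # -> num = 14
check = count != num  # -> check = True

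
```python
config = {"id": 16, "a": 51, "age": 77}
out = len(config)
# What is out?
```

Answer: 3

Derivation:
Trace (tracking out):
config = {'id': 16, 'a': 51, 'age': 77}  # -> config = {'id': 16, 'a': 51, 'age': 77}
out = len(config)  # -> out = 3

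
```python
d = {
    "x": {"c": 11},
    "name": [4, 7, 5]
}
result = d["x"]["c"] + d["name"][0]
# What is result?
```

Answer: 15

Derivation:
Trace (tracking result):
d = {'x': {'c': 11}, 'name': [4, 7, 5]}  # -> d = {'x': {'c': 11}, 'name': [4, 7, 5]}
result = d['x']['c'] + d['name'][0]  # -> result = 15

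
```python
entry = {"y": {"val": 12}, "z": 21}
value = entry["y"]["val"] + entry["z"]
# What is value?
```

Trace (tracking value):
entry = {'y': {'val': 12}, 'z': 21}  # -> entry = {'y': {'val': 12}, 'z': 21}
value = entry['y']['val'] + entry['z']  # -> value = 33

Answer: 33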